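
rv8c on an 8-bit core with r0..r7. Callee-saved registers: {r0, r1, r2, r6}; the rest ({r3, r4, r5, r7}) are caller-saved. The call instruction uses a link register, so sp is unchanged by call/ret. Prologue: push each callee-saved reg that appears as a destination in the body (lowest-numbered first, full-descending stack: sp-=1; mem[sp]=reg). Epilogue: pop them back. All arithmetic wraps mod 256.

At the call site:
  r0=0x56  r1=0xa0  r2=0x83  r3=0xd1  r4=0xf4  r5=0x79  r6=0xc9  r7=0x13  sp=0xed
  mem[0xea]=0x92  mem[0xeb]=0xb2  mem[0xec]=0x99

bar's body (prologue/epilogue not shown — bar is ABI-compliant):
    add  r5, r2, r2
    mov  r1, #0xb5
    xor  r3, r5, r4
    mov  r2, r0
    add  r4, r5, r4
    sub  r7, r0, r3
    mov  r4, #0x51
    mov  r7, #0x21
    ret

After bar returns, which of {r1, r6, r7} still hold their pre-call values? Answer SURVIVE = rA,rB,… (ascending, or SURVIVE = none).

SURVIVE = r1,r6

prologue: push r1 → mem[0xec]=0xa0, sp=0xec
prologue: push r2 → mem[0xeb]=0x83, sp=0xeb
body[0] add  r5, r2, r2 → r5=0x06
body[1] mov  r1, #0xb5 → r1=0xb5
body[2] xor  r3, r5, r4 → r3=0xf2
body[3] mov  r2, r0 → r2=0x56
body[4] add  r4, r5, r4 → r4=0xfa
body[5] sub  r7, r0, r3 → r7=0x64
body[6] mov  r4, #0x51 → r4=0x51
body[7] mov  r7, #0x21 → r7=0x21
epilogue: pop r2=0x83, sp=0xec
epilogue: pop r1=0xa0, sp=0xed
r1: callee-saved, written=True
r6: callee-saved, written=False
r7: caller-saved, written=True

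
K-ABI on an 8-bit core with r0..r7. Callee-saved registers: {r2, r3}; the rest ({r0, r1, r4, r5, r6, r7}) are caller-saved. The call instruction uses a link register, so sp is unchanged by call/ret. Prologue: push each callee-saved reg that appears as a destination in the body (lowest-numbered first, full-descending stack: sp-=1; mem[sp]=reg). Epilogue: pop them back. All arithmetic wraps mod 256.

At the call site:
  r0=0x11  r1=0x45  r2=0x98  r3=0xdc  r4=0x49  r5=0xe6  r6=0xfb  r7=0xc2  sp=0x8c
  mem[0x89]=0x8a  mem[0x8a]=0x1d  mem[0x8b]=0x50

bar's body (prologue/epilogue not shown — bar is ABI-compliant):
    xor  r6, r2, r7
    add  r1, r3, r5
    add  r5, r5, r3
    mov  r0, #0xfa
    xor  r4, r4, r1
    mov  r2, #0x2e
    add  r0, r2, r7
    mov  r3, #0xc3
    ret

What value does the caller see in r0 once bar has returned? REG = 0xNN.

prologue: push r2 → mem[0x8b]=0x98, sp=0x8b
prologue: push r3 → mem[0x8a]=0xdc, sp=0x8a
body[0] xor  r6, r2, r7 → r6=0x5a
body[1] add  r1, r3, r5 → r1=0xc2
body[2] add  r5, r5, r3 → r5=0xc2
body[3] mov  r0, #0xfa → r0=0xfa
body[4] xor  r4, r4, r1 → r4=0x8b
body[5] mov  r2, #0x2e → r2=0x2e
body[6] add  r0, r2, r7 → r0=0xf0
body[7] mov  r3, #0xc3 → r3=0xc3
epilogue: pop r3=0xdc, sp=0x8b
epilogue: pop r2=0x98, sp=0x8c
r0 is caller-saved → body value

REG = 0xf0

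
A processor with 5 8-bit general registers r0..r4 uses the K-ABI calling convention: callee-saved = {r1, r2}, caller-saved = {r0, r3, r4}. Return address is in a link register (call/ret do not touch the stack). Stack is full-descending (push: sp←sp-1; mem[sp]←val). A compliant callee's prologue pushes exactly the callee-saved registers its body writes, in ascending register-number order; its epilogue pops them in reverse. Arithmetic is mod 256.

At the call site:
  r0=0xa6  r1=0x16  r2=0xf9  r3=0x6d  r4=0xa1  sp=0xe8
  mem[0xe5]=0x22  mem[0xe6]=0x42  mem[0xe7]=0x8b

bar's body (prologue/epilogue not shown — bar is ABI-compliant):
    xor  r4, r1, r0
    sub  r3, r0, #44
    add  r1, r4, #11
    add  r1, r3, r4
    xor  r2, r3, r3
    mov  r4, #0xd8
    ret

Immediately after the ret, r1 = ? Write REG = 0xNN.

prologue: push r1 → mem[0xe7]=0x16, sp=0xe7
prologue: push r2 → mem[0xe6]=0xf9, sp=0xe6
body[0] xor  r4, r1, r0 → r4=0xb0
body[1] sub  r3, r0, #44 → r3=0x7a
body[2] add  r1, r4, #11 → r1=0xbb
body[3] add  r1, r3, r4 → r1=0x2a
body[4] xor  r2, r3, r3 → r2=0x00
body[5] mov  r4, #0xd8 → r4=0xd8
epilogue: pop r2=0xf9, sp=0xe7
epilogue: pop r1=0x16, sp=0xe8
r1 is callee-saved → restored

REG = 0x16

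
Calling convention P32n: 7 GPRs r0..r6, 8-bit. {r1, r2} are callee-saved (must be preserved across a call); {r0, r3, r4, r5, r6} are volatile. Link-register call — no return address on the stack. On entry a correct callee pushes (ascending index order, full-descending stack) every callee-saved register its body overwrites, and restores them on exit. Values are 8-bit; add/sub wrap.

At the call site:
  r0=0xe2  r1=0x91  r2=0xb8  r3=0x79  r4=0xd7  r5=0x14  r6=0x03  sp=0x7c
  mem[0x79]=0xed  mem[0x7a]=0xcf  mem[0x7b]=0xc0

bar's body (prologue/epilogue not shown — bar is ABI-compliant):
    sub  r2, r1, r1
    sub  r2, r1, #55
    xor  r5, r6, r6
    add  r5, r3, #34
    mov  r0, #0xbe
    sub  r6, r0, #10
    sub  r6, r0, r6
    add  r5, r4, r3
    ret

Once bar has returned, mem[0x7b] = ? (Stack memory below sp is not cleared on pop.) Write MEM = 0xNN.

MEM = 0xb8

prologue: push r2 → mem[0x7b]=0xb8, sp=0x7b
body[0] sub  r2, r1, r1 → r2=0x00
body[1] sub  r2, r1, #55 → r2=0x5a
body[2] xor  r5, r6, r6 → r5=0x00
body[3] add  r5, r3, #34 → r5=0x9b
body[4] mov  r0, #0xbe → r0=0xbe
body[5] sub  r6, r0, #10 → r6=0xb4
body[6] sub  r6, r0, r6 → r6=0x0a
body[7] add  r5, r4, r3 → r5=0x50
epilogue: pop r2=0xb8, sp=0x7c
prologue pushed ['r2'] at ['0x7b']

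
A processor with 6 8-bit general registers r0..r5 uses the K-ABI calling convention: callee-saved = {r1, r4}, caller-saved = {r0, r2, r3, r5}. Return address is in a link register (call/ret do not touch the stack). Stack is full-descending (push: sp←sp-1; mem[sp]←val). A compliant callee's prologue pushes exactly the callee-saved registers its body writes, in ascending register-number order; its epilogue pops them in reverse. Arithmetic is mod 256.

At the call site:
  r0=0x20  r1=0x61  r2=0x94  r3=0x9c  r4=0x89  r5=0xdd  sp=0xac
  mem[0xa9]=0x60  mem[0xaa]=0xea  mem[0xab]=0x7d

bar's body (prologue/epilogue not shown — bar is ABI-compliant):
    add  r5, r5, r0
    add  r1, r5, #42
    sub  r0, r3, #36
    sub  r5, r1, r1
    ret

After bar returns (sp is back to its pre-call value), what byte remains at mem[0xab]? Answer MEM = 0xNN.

MEM = 0x61

prologue: push r1 -> mem[0xab]=0x61, sp=0xab
body[0] add  r5, r5, r0 -> r5=0xfd
body[1] add  r1, r5, #42 -> r1=0x27
body[2] sub  r0, r3, #36 -> r0=0x78
body[3] sub  r5, r1, r1 -> r5=0x00
epilogue: pop r1=0x61, sp=0xac
prologue pushed ['r1'] at ['0xab']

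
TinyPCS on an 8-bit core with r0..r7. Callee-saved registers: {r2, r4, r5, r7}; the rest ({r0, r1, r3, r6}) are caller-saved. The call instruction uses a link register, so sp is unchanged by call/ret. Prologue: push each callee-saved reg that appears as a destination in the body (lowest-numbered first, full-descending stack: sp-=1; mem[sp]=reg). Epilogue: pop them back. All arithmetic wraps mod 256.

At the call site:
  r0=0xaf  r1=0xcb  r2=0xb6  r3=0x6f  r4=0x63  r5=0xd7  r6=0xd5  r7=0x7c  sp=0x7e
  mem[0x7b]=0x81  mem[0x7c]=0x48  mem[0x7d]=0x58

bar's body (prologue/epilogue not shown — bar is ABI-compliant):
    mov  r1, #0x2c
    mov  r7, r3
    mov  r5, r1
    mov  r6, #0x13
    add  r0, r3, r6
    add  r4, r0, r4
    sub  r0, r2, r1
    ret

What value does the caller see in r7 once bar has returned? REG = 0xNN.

REG = 0x7c

prologue: push r4 -> mem[0x7d]=0x63, sp=0x7d
prologue: push r5 -> mem[0x7c]=0xd7, sp=0x7c
prologue: push r7 -> mem[0x7b]=0x7c, sp=0x7b
body[0] mov  r1, #0x2c -> r1=0x2c
body[1] mov  r7, r3 -> r7=0x6f
body[2] mov  r5, r1 -> r5=0x2c
body[3] mov  r6, #0x13 -> r6=0x13
body[4] add  r0, r3, r6 -> r0=0x82
body[5] add  r4, r0, r4 -> r4=0xe5
body[6] sub  r0, r2, r1 -> r0=0x8a
epilogue: pop r7=0x7c, sp=0x7c
epilogue: pop r5=0xd7, sp=0x7d
epilogue: pop r4=0x63, sp=0x7e
r7 is callee-saved -> restored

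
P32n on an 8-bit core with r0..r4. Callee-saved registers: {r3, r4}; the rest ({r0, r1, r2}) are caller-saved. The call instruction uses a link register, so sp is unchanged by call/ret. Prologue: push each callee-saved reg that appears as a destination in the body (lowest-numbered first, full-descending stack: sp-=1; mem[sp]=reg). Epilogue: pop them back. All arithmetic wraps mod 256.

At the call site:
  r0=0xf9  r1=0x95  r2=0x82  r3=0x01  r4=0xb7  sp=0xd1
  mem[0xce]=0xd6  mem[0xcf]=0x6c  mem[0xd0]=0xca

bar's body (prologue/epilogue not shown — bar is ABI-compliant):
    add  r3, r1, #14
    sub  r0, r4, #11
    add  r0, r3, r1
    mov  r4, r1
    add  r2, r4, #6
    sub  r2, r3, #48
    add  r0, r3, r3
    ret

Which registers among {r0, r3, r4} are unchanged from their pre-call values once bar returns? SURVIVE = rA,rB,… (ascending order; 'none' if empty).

SURVIVE = r3,r4

prologue: push r3 → mem[0xd0]=0x01, sp=0xd0
prologue: push r4 → mem[0xcf]=0xb7, sp=0xcf
body[0] add  r3, r1, #14 → r3=0xa3
body[1] sub  r0, r4, #11 → r0=0xac
body[2] add  r0, r3, r1 → r0=0x38
body[3] mov  r4, r1 → r4=0x95
body[4] add  r2, r4, #6 → r2=0x9b
body[5] sub  r2, r3, #48 → r2=0x73
body[6] add  r0, r3, r3 → r0=0x46
epilogue: pop r4=0xb7, sp=0xd0
epilogue: pop r3=0x01, sp=0xd1
r0: caller-saved, written=True
r3: callee-saved, written=True
r4: callee-saved, written=True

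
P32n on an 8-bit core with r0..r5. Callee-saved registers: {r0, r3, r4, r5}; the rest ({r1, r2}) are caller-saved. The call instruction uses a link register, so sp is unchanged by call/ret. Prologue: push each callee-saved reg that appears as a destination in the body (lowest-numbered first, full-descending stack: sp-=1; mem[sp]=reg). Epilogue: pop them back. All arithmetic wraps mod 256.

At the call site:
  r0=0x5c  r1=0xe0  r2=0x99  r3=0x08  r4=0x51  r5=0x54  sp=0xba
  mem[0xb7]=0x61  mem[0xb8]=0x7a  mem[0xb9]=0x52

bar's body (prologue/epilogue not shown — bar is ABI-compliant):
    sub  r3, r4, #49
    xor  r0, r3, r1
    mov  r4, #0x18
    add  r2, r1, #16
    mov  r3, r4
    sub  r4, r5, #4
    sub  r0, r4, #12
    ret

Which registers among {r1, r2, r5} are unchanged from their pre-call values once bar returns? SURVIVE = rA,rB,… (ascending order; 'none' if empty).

SURVIVE = r1,r5

prologue: push r0 → mem[0xb9]=0x5c, sp=0xb9
prologue: push r3 → mem[0xb8]=0x08, sp=0xb8
prologue: push r4 → mem[0xb7]=0x51, sp=0xb7
body[0] sub  r3, r4, #49 → r3=0x20
body[1] xor  r0, r3, r1 → r0=0xc0
body[2] mov  r4, #0x18 → r4=0x18
body[3] add  r2, r1, #16 → r2=0xf0
body[4] mov  r3, r4 → r3=0x18
body[5] sub  r4, r5, #4 → r4=0x50
body[6] sub  r0, r4, #12 → r0=0x44
epilogue: pop r4=0x51, sp=0xb8
epilogue: pop r3=0x08, sp=0xb9
epilogue: pop r0=0x5c, sp=0xba
r1: caller-saved, written=False
r2: caller-saved, written=True
r5: callee-saved, written=False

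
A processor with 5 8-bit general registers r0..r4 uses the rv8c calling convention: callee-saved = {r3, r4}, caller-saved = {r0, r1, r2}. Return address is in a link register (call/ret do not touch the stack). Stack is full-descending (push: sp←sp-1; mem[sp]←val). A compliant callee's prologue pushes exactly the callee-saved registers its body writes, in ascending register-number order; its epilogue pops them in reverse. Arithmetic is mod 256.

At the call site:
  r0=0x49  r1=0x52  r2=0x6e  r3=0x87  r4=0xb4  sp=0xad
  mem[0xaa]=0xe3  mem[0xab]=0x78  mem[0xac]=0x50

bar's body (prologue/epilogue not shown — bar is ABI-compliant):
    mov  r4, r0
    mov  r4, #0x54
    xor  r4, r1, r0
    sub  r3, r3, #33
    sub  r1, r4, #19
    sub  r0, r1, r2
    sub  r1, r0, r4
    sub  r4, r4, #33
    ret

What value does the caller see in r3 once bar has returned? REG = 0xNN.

REG = 0x87

prologue: push r3 -> mem[0xac]=0x87, sp=0xac
prologue: push r4 -> mem[0xab]=0xb4, sp=0xab
body[0] mov  r4, r0 -> r4=0x49
body[1] mov  r4, #0x54 -> r4=0x54
body[2] xor  r4, r1, r0 -> r4=0x1b
body[3] sub  r3, r3, #33 -> r3=0x66
body[4] sub  r1, r4, #19 -> r1=0x08
body[5] sub  r0, r1, r2 -> r0=0x9a
body[6] sub  r1, r0, r4 -> r1=0x7f
body[7] sub  r4, r4, #33 -> r4=0xfa
epilogue: pop r4=0xb4, sp=0xac
epilogue: pop r3=0x87, sp=0xad
r3 is callee-saved -> restored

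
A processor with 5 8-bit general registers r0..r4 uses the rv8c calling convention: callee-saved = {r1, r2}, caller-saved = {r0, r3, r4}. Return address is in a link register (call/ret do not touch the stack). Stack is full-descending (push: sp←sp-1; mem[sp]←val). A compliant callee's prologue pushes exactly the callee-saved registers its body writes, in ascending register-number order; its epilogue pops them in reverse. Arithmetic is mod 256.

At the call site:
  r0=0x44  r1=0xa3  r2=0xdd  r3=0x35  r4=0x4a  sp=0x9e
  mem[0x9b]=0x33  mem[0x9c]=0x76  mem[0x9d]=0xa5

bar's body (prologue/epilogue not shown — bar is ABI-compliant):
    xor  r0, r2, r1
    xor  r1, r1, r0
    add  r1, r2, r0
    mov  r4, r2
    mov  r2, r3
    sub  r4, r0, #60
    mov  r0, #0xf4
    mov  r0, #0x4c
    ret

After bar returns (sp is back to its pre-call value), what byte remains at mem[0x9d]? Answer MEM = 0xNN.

prologue: push r1 → mem[0x9d]=0xa3, sp=0x9d
prologue: push r2 → mem[0x9c]=0xdd, sp=0x9c
body[0] xor  r0, r2, r1 → r0=0x7e
body[1] xor  r1, r1, r0 → r1=0xdd
body[2] add  r1, r2, r0 → r1=0x5b
body[3] mov  r4, r2 → r4=0xdd
body[4] mov  r2, r3 → r2=0x35
body[5] sub  r4, r0, #60 → r4=0x42
body[6] mov  r0, #0xf4 → r0=0xf4
body[7] mov  r0, #0x4c → r0=0x4c
epilogue: pop r2=0xdd, sp=0x9d
epilogue: pop r1=0xa3, sp=0x9e
prologue pushed ['r1', 'r2'] at ['0x9d', '0x9c']

MEM = 0xa3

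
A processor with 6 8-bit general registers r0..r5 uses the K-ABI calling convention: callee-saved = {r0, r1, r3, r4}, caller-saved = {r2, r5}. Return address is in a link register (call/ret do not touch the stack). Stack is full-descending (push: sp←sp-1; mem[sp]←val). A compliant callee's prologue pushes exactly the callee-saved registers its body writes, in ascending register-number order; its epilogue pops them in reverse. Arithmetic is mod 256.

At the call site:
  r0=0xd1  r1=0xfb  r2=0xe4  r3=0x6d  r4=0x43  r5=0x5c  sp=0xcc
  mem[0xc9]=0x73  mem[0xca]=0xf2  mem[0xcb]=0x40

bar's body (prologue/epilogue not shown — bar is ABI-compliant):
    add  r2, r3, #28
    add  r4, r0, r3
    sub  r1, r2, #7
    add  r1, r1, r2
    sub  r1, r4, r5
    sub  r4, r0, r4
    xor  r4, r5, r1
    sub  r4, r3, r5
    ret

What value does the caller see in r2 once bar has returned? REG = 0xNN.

prologue: push r1 → mem[0xcb]=0xfb, sp=0xcb
prologue: push r4 → mem[0xca]=0x43, sp=0xca
body[0] add  r2, r3, #28 → r2=0x89
body[1] add  r4, r0, r3 → r4=0x3e
body[2] sub  r1, r2, #7 → r1=0x82
body[3] add  r1, r1, r2 → r1=0x0b
body[4] sub  r1, r4, r5 → r1=0xe2
body[5] sub  r4, r0, r4 → r4=0x93
body[6] xor  r4, r5, r1 → r4=0xbe
body[7] sub  r4, r3, r5 → r4=0x11
epilogue: pop r4=0x43, sp=0xcb
epilogue: pop r1=0xfb, sp=0xcc
r2 is caller-saved → body value

REG = 0x89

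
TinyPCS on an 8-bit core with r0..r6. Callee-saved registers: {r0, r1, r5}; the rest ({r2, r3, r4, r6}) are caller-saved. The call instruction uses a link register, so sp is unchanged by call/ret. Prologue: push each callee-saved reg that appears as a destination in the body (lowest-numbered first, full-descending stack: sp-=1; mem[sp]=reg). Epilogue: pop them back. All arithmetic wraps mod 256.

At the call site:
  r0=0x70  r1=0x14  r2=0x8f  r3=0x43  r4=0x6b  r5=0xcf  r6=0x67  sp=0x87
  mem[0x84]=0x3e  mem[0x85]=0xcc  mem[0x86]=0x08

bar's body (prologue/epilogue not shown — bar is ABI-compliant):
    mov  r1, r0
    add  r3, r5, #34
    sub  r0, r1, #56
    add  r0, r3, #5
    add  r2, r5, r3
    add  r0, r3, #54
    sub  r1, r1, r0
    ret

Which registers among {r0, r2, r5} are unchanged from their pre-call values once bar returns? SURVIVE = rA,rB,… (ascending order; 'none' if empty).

SURVIVE = r0,r5

prologue: push r0 -> mem[0x86]=0x70, sp=0x86
prologue: push r1 -> mem[0x85]=0x14, sp=0x85
body[0] mov  r1, r0 -> r1=0x70
body[1] add  r3, r5, #34 -> r3=0xf1
body[2] sub  r0, r1, #56 -> r0=0x38
body[3] add  r0, r3, #5 -> r0=0xf6
body[4] add  r2, r5, r3 -> r2=0xc0
body[5] add  r0, r3, #54 -> r0=0x27
body[6] sub  r1, r1, r0 -> r1=0x49
epilogue: pop r1=0x14, sp=0x86
epilogue: pop r0=0x70, sp=0x87
r0: callee-saved, written=True
r2: caller-saved, written=True
r5: callee-saved, written=False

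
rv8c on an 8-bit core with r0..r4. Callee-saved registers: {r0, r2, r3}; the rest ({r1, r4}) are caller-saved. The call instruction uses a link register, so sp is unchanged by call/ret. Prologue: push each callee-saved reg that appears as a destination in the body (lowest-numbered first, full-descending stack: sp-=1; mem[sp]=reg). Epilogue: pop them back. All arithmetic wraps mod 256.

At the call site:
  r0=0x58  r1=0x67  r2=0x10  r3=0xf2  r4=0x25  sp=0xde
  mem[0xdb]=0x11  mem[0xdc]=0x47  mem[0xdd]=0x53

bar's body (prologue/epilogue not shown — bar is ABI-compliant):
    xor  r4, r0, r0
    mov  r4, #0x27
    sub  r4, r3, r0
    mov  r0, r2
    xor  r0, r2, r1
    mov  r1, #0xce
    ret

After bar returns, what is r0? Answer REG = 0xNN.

prologue: push r0 → mem[0xdd]=0x58, sp=0xdd
body[0] xor  r4, r0, r0 → r4=0x00
body[1] mov  r4, #0x27 → r4=0x27
body[2] sub  r4, r3, r0 → r4=0x9a
body[3] mov  r0, r2 → r0=0x10
body[4] xor  r0, r2, r1 → r0=0x77
body[5] mov  r1, #0xce → r1=0xce
epilogue: pop r0=0x58, sp=0xde
r0 is callee-saved → restored

REG = 0x58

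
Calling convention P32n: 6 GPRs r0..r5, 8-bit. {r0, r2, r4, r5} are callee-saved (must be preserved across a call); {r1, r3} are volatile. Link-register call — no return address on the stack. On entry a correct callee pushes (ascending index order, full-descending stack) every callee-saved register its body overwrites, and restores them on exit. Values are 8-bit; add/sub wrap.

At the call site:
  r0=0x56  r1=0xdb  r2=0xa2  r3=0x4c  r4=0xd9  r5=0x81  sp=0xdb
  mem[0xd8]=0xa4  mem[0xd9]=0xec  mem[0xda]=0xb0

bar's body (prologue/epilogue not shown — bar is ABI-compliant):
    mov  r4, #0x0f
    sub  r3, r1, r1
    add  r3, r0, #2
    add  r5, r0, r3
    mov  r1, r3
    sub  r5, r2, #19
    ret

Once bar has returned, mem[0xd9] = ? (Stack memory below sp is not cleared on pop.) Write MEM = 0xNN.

prologue: push r4 -> mem[0xda]=0xd9, sp=0xda
prologue: push r5 -> mem[0xd9]=0x81, sp=0xd9
body[0] mov  r4, #0x0f -> r4=0x0f
body[1] sub  r3, r1, r1 -> r3=0x00
body[2] add  r3, r0, #2 -> r3=0x58
body[3] add  r5, r0, r3 -> r5=0xae
body[4] mov  r1, r3 -> r1=0x58
body[5] sub  r5, r2, #19 -> r5=0x8f
epilogue: pop r5=0x81, sp=0xda
epilogue: pop r4=0xd9, sp=0xdb
prologue pushed ['r4', 'r5'] at ['0xda', '0xd9']

MEM = 0x81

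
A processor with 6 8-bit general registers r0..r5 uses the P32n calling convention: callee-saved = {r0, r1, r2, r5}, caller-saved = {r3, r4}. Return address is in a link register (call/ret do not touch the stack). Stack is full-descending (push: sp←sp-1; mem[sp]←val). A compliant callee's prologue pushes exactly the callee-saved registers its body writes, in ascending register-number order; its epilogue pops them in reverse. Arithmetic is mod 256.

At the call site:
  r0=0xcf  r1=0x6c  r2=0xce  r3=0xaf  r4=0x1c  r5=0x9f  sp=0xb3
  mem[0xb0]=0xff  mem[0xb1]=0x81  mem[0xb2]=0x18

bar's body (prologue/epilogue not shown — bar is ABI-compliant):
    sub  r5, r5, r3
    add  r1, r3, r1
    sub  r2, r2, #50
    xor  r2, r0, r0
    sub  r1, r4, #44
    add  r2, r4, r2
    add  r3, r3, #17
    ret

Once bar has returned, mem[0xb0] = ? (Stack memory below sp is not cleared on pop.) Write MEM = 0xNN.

MEM = 0x9f

prologue: push r1 → mem[0xb2]=0x6c, sp=0xb2
prologue: push r2 → mem[0xb1]=0xce, sp=0xb1
prologue: push r5 → mem[0xb0]=0x9f, sp=0xb0
body[0] sub  r5, r5, r3 → r5=0xf0
body[1] add  r1, r3, r1 → r1=0x1b
body[2] sub  r2, r2, #50 → r2=0x9c
body[3] xor  r2, r0, r0 → r2=0x00
body[4] sub  r1, r4, #44 → r1=0xf0
body[5] add  r2, r4, r2 → r2=0x1c
body[6] add  r3, r3, #17 → r3=0xc0
epilogue: pop r5=0x9f, sp=0xb1
epilogue: pop r2=0xce, sp=0xb2
epilogue: pop r1=0x6c, sp=0xb3
prologue pushed ['r1', 'r2', 'r5'] at ['0xb2', '0xb1', '0xb0']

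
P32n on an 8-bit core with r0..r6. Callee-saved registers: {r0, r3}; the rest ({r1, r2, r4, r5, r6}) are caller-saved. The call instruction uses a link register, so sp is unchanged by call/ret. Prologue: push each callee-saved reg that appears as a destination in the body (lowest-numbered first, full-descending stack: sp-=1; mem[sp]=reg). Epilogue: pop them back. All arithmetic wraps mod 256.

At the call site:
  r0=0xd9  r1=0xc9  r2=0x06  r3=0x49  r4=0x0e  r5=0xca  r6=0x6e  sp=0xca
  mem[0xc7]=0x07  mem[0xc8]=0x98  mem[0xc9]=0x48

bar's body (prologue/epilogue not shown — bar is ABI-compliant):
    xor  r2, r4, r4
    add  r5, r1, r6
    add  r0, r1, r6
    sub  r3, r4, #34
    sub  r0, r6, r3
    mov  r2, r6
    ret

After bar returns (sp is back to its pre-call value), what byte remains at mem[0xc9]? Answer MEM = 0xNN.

MEM = 0xd9

prologue: push r0 → mem[0xc9]=0xd9, sp=0xc9
prologue: push r3 → mem[0xc8]=0x49, sp=0xc8
body[0] xor  r2, r4, r4 → r2=0x00
body[1] add  r5, r1, r6 → r5=0x37
body[2] add  r0, r1, r6 → r0=0x37
body[3] sub  r3, r4, #34 → r3=0xec
body[4] sub  r0, r6, r3 → r0=0x82
body[5] mov  r2, r6 → r2=0x6e
epilogue: pop r3=0x49, sp=0xc9
epilogue: pop r0=0xd9, sp=0xca
prologue pushed ['r0', 'r3'] at ['0xc9', '0xc8']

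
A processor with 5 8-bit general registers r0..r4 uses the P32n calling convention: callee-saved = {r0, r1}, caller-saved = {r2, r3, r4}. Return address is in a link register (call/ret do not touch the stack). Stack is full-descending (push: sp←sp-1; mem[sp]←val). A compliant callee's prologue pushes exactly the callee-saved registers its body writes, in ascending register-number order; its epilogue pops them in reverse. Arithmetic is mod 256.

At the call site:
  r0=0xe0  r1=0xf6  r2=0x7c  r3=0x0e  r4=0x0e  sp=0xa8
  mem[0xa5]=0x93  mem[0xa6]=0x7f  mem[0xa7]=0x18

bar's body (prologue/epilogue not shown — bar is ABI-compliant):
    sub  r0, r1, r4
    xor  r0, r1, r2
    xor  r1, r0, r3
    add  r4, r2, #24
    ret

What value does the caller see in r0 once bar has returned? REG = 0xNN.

REG = 0xe0

prologue: push r0 → mem[0xa7]=0xe0, sp=0xa7
prologue: push r1 → mem[0xa6]=0xf6, sp=0xa6
body[0] sub  r0, r1, r4 → r0=0xe8
body[1] xor  r0, r1, r2 → r0=0x8a
body[2] xor  r1, r0, r3 → r1=0x84
body[3] add  r4, r2, #24 → r4=0x94
epilogue: pop r1=0xf6, sp=0xa7
epilogue: pop r0=0xe0, sp=0xa8
r0 is callee-saved → restored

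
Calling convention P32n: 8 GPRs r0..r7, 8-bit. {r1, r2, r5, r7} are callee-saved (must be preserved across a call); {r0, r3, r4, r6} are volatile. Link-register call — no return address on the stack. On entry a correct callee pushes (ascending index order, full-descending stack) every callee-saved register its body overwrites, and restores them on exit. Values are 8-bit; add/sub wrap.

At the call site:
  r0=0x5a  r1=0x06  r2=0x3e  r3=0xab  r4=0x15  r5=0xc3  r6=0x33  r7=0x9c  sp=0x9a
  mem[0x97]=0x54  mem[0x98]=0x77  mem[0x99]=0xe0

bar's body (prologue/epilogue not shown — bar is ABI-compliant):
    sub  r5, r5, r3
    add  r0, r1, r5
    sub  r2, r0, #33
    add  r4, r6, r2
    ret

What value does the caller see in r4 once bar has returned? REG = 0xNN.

REG = 0x30

prologue: push r2 → mem[0x99]=0x3e, sp=0x99
prologue: push r5 → mem[0x98]=0xc3, sp=0x98
body[0] sub  r5, r5, r3 → r5=0x18
body[1] add  r0, r1, r5 → r0=0x1e
body[2] sub  r2, r0, #33 → r2=0xfd
body[3] add  r4, r6, r2 → r4=0x30
epilogue: pop r5=0xc3, sp=0x99
epilogue: pop r2=0x3e, sp=0x9a
r4 is caller-saved → body value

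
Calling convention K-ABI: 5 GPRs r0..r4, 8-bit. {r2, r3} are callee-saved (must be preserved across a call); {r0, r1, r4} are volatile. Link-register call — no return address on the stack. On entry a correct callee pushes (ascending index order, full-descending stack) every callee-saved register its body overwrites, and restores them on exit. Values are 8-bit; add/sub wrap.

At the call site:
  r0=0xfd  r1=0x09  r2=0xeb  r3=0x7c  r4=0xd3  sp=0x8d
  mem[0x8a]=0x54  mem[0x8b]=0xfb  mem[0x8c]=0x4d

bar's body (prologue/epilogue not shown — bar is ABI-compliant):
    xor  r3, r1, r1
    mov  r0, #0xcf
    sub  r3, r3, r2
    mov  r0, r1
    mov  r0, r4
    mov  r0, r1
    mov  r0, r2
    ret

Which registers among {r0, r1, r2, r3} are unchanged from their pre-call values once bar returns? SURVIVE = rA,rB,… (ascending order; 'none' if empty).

prologue: push r3 → mem[0x8c]=0x7c, sp=0x8c
body[0] xor  r3, r1, r1 → r3=0x00
body[1] mov  r0, #0xcf → r0=0xcf
body[2] sub  r3, r3, r2 → r3=0x15
body[3] mov  r0, r1 → r0=0x09
body[4] mov  r0, r4 → r0=0xd3
body[5] mov  r0, r1 → r0=0x09
body[6] mov  r0, r2 → r0=0xeb
epilogue: pop r3=0x7c, sp=0x8d
r0: caller-saved, written=True
r1: caller-saved, written=False
r2: callee-saved, written=False
r3: callee-saved, written=True

SURVIVE = r1,r2,r3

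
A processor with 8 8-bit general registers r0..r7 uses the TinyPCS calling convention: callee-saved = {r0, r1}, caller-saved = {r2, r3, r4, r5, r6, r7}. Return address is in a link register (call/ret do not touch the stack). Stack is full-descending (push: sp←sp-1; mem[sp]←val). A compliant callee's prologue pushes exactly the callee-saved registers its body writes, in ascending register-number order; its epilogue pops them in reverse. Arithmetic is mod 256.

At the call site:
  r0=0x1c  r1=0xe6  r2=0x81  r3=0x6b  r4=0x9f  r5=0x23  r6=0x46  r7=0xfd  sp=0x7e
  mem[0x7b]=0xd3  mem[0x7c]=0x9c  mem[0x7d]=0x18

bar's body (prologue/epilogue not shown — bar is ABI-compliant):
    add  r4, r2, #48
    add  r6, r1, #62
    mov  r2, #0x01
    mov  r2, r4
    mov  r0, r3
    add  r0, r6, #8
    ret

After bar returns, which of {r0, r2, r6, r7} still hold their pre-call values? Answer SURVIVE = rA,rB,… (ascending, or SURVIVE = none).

prologue: push r0 → mem[0x7d]=0x1c, sp=0x7d
body[0] add  r4, r2, #48 → r4=0xb1
body[1] add  r6, r1, #62 → r6=0x24
body[2] mov  r2, #0x01 → r2=0x01
body[3] mov  r2, r4 → r2=0xb1
body[4] mov  r0, r3 → r0=0x6b
body[5] add  r0, r6, #8 → r0=0x2c
epilogue: pop r0=0x1c, sp=0x7e
r0: callee-saved, written=True
r2: caller-saved, written=True
r6: caller-saved, written=True
r7: caller-saved, written=False

SURVIVE = r0,r7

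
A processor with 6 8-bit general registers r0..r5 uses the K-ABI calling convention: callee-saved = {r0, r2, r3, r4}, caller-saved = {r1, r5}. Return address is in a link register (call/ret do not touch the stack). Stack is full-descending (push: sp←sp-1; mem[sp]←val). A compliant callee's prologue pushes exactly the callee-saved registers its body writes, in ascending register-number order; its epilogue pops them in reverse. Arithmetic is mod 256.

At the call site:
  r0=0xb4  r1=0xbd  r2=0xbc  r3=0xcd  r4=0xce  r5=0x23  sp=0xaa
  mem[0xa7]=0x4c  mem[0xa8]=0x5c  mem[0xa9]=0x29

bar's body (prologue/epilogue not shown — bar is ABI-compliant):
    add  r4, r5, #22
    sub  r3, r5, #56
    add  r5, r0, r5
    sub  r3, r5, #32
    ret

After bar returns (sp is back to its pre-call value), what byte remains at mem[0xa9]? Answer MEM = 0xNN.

prologue: push r3 -> mem[0xa9]=0xcd, sp=0xa9
prologue: push r4 -> mem[0xa8]=0xce, sp=0xa8
body[0] add  r4, r5, #22 -> r4=0x39
body[1] sub  r3, r5, #56 -> r3=0xeb
body[2] add  r5, r0, r5 -> r5=0xd7
body[3] sub  r3, r5, #32 -> r3=0xb7
epilogue: pop r4=0xce, sp=0xa9
epilogue: pop r3=0xcd, sp=0xaa
prologue pushed ['r3', 'r4'] at ['0xa9', '0xa8']

MEM = 0xcd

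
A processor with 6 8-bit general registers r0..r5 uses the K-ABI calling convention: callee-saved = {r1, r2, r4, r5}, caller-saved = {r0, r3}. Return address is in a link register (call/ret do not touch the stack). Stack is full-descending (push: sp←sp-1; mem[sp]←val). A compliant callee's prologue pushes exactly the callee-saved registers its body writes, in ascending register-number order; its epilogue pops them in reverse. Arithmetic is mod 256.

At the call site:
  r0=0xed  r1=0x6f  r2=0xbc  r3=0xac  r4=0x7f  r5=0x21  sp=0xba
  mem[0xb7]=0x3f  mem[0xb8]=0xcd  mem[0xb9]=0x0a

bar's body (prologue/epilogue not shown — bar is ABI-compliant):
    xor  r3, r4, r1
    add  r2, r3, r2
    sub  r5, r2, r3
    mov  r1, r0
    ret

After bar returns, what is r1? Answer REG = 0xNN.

prologue: push r1 → mem[0xb9]=0x6f, sp=0xb9
prologue: push r2 → mem[0xb8]=0xbc, sp=0xb8
prologue: push r5 → mem[0xb7]=0x21, sp=0xb7
body[0] xor  r3, r4, r1 → r3=0x10
body[1] add  r2, r3, r2 → r2=0xcc
body[2] sub  r5, r2, r3 → r5=0xbc
body[3] mov  r1, r0 → r1=0xed
epilogue: pop r5=0x21, sp=0xb8
epilogue: pop r2=0xbc, sp=0xb9
epilogue: pop r1=0x6f, sp=0xba
r1 is callee-saved → restored

REG = 0x6f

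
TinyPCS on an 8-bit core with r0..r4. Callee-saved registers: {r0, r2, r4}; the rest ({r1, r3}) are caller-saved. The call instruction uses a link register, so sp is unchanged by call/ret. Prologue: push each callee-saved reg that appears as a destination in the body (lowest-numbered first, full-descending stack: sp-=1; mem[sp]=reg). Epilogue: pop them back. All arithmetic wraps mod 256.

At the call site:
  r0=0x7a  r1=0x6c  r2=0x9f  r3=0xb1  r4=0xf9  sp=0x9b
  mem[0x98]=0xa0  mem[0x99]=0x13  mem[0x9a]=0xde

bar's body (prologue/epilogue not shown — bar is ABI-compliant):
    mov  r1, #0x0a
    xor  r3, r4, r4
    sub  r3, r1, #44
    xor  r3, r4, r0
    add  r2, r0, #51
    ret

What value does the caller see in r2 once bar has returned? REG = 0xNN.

prologue: push r2 → mem[0x9a]=0x9f, sp=0x9a
body[0] mov  r1, #0x0a → r1=0x0a
body[1] xor  r3, r4, r4 → r3=0x00
body[2] sub  r3, r1, #44 → r3=0xde
body[3] xor  r3, r4, r0 → r3=0x83
body[4] add  r2, r0, #51 → r2=0xad
epilogue: pop r2=0x9f, sp=0x9b
r2 is callee-saved → restored

REG = 0x9f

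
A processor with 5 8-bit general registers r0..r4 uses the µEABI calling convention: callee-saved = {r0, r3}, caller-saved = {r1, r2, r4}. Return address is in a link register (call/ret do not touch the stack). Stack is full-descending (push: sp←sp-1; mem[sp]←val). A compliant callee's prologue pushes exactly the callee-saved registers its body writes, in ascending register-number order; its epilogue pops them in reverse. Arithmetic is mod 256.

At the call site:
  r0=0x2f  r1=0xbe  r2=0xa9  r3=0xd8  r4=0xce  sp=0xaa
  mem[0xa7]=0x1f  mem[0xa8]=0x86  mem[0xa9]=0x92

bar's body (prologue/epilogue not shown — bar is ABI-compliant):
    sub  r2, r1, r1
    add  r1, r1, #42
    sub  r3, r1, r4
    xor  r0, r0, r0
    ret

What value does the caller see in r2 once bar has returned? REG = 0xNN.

REG = 0x00

prologue: push r0 → mem[0xa9]=0x2f, sp=0xa9
prologue: push r3 → mem[0xa8]=0xd8, sp=0xa8
body[0] sub  r2, r1, r1 → r2=0x00
body[1] add  r1, r1, #42 → r1=0xe8
body[2] sub  r3, r1, r4 → r3=0x1a
body[3] xor  r0, r0, r0 → r0=0x00
epilogue: pop r3=0xd8, sp=0xa9
epilogue: pop r0=0x2f, sp=0xaa
r2 is caller-saved → body value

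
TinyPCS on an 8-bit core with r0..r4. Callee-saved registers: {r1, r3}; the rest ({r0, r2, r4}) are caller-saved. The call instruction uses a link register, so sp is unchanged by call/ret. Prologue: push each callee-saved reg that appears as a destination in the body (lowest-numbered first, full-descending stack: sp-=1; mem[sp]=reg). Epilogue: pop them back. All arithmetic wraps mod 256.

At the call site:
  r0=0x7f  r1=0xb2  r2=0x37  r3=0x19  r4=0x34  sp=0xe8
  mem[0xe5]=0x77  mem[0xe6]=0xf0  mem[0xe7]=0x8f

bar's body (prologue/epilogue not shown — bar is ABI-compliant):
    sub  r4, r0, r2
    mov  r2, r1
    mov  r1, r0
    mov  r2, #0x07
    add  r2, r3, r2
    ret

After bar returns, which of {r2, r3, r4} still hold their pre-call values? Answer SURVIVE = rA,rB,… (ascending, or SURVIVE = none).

prologue: push r1 → mem[0xe7]=0xb2, sp=0xe7
body[0] sub  r4, r0, r2 → r4=0x48
body[1] mov  r2, r1 → r2=0xb2
body[2] mov  r1, r0 → r1=0x7f
body[3] mov  r2, #0x07 → r2=0x07
body[4] add  r2, r3, r2 → r2=0x20
epilogue: pop r1=0xb2, sp=0xe8
r2: caller-saved, written=True
r3: callee-saved, written=False
r4: caller-saved, written=True

SURVIVE = r3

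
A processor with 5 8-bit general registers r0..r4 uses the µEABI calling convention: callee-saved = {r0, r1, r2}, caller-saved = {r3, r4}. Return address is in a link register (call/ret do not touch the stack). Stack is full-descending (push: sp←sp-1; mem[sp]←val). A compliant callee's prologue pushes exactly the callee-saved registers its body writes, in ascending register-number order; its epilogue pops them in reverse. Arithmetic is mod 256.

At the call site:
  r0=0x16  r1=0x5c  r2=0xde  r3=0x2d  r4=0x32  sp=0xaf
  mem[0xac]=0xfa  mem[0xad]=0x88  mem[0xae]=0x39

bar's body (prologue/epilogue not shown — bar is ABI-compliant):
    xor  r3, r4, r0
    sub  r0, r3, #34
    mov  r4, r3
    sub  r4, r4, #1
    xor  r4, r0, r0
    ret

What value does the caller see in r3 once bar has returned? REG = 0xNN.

REG = 0x24

prologue: push r0 → mem[0xae]=0x16, sp=0xae
body[0] xor  r3, r4, r0 → r3=0x24
body[1] sub  r0, r3, #34 → r0=0x02
body[2] mov  r4, r3 → r4=0x24
body[3] sub  r4, r4, #1 → r4=0x23
body[4] xor  r4, r0, r0 → r4=0x00
epilogue: pop r0=0x16, sp=0xaf
r3 is caller-saved → body value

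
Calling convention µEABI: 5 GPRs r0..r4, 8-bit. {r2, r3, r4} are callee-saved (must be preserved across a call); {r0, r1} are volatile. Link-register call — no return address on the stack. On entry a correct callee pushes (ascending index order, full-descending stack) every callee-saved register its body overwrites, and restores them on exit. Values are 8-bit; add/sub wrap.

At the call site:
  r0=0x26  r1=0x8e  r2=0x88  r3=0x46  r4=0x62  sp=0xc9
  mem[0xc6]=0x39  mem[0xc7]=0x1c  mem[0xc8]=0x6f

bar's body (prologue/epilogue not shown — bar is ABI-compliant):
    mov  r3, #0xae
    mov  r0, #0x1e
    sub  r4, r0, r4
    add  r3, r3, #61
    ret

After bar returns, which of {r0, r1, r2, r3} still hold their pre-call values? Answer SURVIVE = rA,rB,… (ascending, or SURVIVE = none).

prologue: push r3 -> mem[0xc8]=0x46, sp=0xc8
prologue: push r4 -> mem[0xc7]=0x62, sp=0xc7
body[0] mov  r3, #0xae -> r3=0xae
body[1] mov  r0, #0x1e -> r0=0x1e
body[2] sub  r4, r0, r4 -> r4=0xbc
body[3] add  r3, r3, #61 -> r3=0xeb
epilogue: pop r4=0x62, sp=0xc8
epilogue: pop r3=0x46, sp=0xc9
r0: caller-saved, written=True
r1: caller-saved, written=False
r2: callee-saved, written=False
r3: callee-saved, written=True

SURVIVE = r1,r2,r3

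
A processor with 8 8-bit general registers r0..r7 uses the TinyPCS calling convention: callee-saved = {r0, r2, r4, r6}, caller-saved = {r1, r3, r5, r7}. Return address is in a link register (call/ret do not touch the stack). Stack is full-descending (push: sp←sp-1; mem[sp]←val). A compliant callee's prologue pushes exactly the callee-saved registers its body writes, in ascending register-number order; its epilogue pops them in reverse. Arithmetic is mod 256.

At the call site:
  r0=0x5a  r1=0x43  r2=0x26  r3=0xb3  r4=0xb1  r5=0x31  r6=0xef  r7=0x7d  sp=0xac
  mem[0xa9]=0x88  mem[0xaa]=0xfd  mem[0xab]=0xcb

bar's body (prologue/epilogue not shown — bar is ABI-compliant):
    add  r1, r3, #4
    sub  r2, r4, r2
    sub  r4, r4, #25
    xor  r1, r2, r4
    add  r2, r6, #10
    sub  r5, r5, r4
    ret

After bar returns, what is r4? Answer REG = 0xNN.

prologue: push r2 → mem[0xab]=0x26, sp=0xab
prologue: push r4 → mem[0xaa]=0xb1, sp=0xaa
body[0] add  r1, r3, #4 → r1=0xb7
body[1] sub  r2, r4, r2 → r2=0x8b
body[2] sub  r4, r4, #25 → r4=0x98
body[3] xor  r1, r2, r4 → r1=0x13
body[4] add  r2, r6, #10 → r2=0xf9
body[5] sub  r5, r5, r4 → r5=0x99
epilogue: pop r4=0xb1, sp=0xab
epilogue: pop r2=0x26, sp=0xac
r4 is callee-saved → restored

REG = 0xb1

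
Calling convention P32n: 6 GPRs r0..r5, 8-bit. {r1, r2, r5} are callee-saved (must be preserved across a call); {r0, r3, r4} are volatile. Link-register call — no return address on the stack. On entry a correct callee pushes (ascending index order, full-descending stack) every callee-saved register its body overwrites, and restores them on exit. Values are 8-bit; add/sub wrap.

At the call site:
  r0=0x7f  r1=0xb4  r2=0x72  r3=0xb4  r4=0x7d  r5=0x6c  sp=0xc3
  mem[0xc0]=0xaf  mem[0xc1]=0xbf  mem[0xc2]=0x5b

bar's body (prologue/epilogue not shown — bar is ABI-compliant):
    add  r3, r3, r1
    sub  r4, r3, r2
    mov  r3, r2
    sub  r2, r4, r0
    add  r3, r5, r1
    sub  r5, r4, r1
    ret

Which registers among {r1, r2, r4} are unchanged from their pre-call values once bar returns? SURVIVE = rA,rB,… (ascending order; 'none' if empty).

SURVIVE = r1,r2

prologue: push r2 → mem[0xc2]=0x72, sp=0xc2
prologue: push r5 → mem[0xc1]=0x6c, sp=0xc1
body[0] add  r3, r3, r1 → r3=0x68
body[1] sub  r4, r3, r2 → r4=0xf6
body[2] mov  r3, r2 → r3=0x72
body[3] sub  r2, r4, r0 → r2=0x77
body[4] add  r3, r5, r1 → r3=0x20
body[5] sub  r5, r4, r1 → r5=0x42
epilogue: pop r5=0x6c, sp=0xc2
epilogue: pop r2=0x72, sp=0xc3
r1: callee-saved, written=False
r2: callee-saved, written=True
r4: caller-saved, written=True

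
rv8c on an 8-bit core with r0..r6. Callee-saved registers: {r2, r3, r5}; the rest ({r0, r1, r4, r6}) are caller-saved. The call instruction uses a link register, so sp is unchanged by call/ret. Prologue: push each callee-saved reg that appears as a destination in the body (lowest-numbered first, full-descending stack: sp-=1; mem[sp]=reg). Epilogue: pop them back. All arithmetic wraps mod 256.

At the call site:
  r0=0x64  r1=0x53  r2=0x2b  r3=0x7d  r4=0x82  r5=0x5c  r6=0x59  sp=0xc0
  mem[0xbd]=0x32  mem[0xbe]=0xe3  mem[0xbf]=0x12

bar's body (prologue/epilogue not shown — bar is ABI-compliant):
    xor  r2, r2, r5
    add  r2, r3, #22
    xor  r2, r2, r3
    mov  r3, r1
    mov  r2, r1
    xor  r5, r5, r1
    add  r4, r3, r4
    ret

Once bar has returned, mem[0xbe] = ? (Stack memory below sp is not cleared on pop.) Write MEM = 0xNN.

prologue: push r2 → mem[0xbf]=0x2b, sp=0xbf
prologue: push r3 → mem[0xbe]=0x7d, sp=0xbe
prologue: push r5 → mem[0xbd]=0x5c, sp=0xbd
body[0] xor  r2, r2, r5 → r2=0x77
body[1] add  r2, r3, #22 → r2=0x93
body[2] xor  r2, r2, r3 → r2=0xee
body[3] mov  r3, r1 → r3=0x53
body[4] mov  r2, r1 → r2=0x53
body[5] xor  r5, r5, r1 → r5=0x0f
body[6] add  r4, r3, r4 → r4=0xd5
epilogue: pop r5=0x5c, sp=0xbe
epilogue: pop r3=0x7d, sp=0xbf
epilogue: pop r2=0x2b, sp=0xc0
prologue pushed ['r2', 'r3', 'r5'] at ['0xbf', '0xbe', '0xbd']

MEM = 0x7d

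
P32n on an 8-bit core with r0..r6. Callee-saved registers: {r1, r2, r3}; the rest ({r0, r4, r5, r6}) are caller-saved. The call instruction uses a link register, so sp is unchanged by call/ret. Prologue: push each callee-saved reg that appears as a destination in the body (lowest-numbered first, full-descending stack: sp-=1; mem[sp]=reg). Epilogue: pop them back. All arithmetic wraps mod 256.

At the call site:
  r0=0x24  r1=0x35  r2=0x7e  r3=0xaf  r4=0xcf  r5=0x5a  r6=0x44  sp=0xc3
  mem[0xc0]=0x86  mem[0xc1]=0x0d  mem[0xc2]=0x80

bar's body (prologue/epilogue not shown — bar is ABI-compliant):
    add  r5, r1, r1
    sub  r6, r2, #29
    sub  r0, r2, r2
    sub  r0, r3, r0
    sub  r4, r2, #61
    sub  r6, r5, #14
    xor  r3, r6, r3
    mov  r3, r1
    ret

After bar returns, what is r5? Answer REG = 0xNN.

prologue: push r3 -> mem[0xc2]=0xaf, sp=0xc2
body[0] add  r5, r1, r1 -> r5=0x6a
body[1] sub  r6, r2, #29 -> r6=0x61
body[2] sub  r0, r2, r2 -> r0=0x00
body[3] sub  r0, r3, r0 -> r0=0xaf
body[4] sub  r4, r2, #61 -> r4=0x41
body[5] sub  r6, r5, #14 -> r6=0x5c
body[6] xor  r3, r6, r3 -> r3=0xf3
body[7] mov  r3, r1 -> r3=0x35
epilogue: pop r3=0xaf, sp=0xc3
r5 is caller-saved -> body value

REG = 0x6a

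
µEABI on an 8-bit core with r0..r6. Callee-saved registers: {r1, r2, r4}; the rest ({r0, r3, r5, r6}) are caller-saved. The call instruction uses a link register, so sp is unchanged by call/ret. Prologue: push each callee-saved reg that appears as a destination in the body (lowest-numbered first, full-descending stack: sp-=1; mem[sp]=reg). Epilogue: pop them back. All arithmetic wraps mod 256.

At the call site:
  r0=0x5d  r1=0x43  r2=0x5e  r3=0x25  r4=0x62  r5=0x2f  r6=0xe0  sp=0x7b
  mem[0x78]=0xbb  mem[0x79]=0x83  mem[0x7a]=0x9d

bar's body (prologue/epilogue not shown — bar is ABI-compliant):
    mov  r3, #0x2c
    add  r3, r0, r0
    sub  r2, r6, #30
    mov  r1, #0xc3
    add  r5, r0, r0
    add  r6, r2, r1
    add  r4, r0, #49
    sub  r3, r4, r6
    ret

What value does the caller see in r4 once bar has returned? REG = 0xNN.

prologue: push r1 -> mem[0x7a]=0x43, sp=0x7a
prologue: push r2 -> mem[0x79]=0x5e, sp=0x79
prologue: push r4 -> mem[0x78]=0x62, sp=0x78
body[0] mov  r3, #0x2c -> r3=0x2c
body[1] add  r3, r0, r0 -> r3=0xba
body[2] sub  r2, r6, #30 -> r2=0xc2
body[3] mov  r1, #0xc3 -> r1=0xc3
body[4] add  r5, r0, r0 -> r5=0xba
body[5] add  r6, r2, r1 -> r6=0x85
body[6] add  r4, r0, #49 -> r4=0x8e
body[7] sub  r3, r4, r6 -> r3=0x09
epilogue: pop r4=0x62, sp=0x79
epilogue: pop r2=0x5e, sp=0x7a
epilogue: pop r1=0x43, sp=0x7b
r4 is callee-saved -> restored

REG = 0x62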